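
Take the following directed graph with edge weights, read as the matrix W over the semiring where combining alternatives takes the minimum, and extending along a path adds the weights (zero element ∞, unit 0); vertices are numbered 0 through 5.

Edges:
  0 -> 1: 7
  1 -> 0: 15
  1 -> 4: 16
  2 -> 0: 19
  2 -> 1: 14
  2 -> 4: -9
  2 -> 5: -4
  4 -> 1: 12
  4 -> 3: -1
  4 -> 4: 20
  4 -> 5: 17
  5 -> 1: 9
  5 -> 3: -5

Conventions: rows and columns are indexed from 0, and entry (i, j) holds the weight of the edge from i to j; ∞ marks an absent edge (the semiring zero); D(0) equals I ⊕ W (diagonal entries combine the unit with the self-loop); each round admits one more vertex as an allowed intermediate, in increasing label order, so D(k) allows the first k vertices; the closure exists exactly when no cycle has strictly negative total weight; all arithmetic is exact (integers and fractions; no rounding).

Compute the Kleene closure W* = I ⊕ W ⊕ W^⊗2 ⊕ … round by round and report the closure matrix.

D(0):
  [0, 7, ∞, ∞, ∞, ∞]
  [15, 0, ∞, ∞, 16, ∞]
  [19, 14, 0, ∞, -9, -4]
  [∞, ∞, ∞, 0, ∞, ∞]
  [∞, 12, ∞, -1, 0, 17]
  [∞, 9, ∞, -5, ∞, 0]
D(1):
  [0, 7, ∞, ∞, ∞, ∞]
  [15, 0, ∞, ∞, 16, ∞]
  [19, 14, 0, ∞, -9, -4]
  [∞, ∞, ∞, 0, ∞, ∞]
  [∞, 12, ∞, -1, 0, 17]
  [∞, 9, ∞, -5, ∞, 0]
D(2):
  [0, 7, ∞, ∞, 23, ∞]
  [15, 0, ∞, ∞, 16, ∞]
  [19, 14, 0, ∞, -9, -4]
  [∞, ∞, ∞, 0, ∞, ∞]
  [27, 12, ∞, -1, 0, 17]
  [24, 9, ∞, -5, 25, 0]
D(3):
  [0, 7, ∞, ∞, 23, ∞]
  [15, 0, ∞, ∞, 16, ∞]
  [19, 14, 0, ∞, -9, -4]
  [∞, ∞, ∞, 0, ∞, ∞]
  [27, 12, ∞, -1, 0, 17]
  [24, 9, ∞, -5, 25, 0]
D(4):
  [0, 7, ∞, ∞, 23, ∞]
  [15, 0, ∞, ∞, 16, ∞]
  [19, 14, 0, ∞, -9, -4]
  [∞, ∞, ∞, 0, ∞, ∞]
  [27, 12, ∞, -1, 0, 17]
  [24, 9, ∞, -5, 25, 0]
D(5):
  [0, 7, ∞, 22, 23, 40]
  [15, 0, ∞, 15, 16, 33]
  [18, 3, 0, -10, -9, -4]
  [∞, ∞, ∞, 0, ∞, ∞]
  [27, 12, ∞, -1, 0, 17]
  [24, 9, ∞, -5, 25, 0]
D(6):
  [0, 7, ∞, 22, 23, 40]
  [15, 0, ∞, 15, 16, 33]
  [18, 3, 0, -10, -9, -4]
  [∞, ∞, ∞, 0, ∞, ∞]
  [27, 12, ∞, -1, 0, 17]
  [24, 9, ∞, -5, 25, 0]
Answer: W* = [[0, 7, ∞, 22, 23, 40], [15, 0, ∞, 15, 16, 33], [18, 3, 0, -10, -9, -4], [∞, ∞, ∞, 0, ∞, ∞], [27, 12, ∞, -1, 0, 17], [24, 9, ∞, -5, 25, 0]]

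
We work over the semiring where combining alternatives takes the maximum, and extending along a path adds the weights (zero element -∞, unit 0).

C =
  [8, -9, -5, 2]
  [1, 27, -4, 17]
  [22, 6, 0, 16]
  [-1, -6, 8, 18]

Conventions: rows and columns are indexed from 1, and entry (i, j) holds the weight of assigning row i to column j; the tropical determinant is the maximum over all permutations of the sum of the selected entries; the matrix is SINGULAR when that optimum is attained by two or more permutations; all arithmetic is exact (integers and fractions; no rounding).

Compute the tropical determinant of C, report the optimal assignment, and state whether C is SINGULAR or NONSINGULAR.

σ = (1, 2, 3, 4): 8 + 27 + 0 + 18 = 53
σ = (1, 2, 4, 3): 8 + 27 + 16 + 8 = 59
σ = (1, 3, 2, 4): 8 + (-4) + 6 + 18 = 28
σ = (1, 3, 4, 2): 8 + (-4) + 16 + (-6) = 14
σ = (1, 4, 2, 3): 8 + 17 + 6 + 8 = 39
σ = (1, 4, 3, 2): 8 + 17 + 0 + (-6) = 19
σ = (2, 1, 3, 4): (-9) + 1 + 0 + 18 = 10
σ = (2, 1, 4, 3): (-9) + 1 + 16 + 8 = 16
σ = (2, 3, 1, 4): (-9) + (-4) + 22 + 18 = 27
σ = (2, 3, 4, 1): (-9) + (-4) + 16 + (-1) = 2
σ = (2, 4, 1, 3): (-9) + 17 + 22 + 8 = 38
σ = (2, 4, 3, 1): (-9) + 17 + 0 + (-1) = 7
σ = (3, 1, 2, 4): (-5) + 1 + 6 + 18 = 20
σ = (3, 1, 4, 2): (-5) + 1 + 16 + (-6) = 6
σ = (3, 2, 1, 4): (-5) + 27 + 22 + 18 = 62
σ = (3, 2, 4, 1): (-5) + 27 + 16 + (-1) = 37
σ = (3, 4, 1, 2): (-5) + 17 + 22 + (-6) = 28
σ = (3, 4, 2, 1): (-5) + 17 + 6 + (-1) = 17
σ = (4, 1, 2, 3): 2 + 1 + 6 + 8 = 17
σ = (4, 1, 3, 2): 2 + 1 + 0 + (-6) = -3
σ = (4, 2, 1, 3): 2 + 27 + 22 + 8 = 59
σ = (4, 2, 3, 1): 2 + 27 + 0 + (-1) = 28
σ = (4, 3, 1, 2): 2 + (-4) + 22 + (-6) = 14
σ = (4, 3, 2, 1): 2 + (-4) + 6 + (-1) = 3
Optimal value attained by: σ = (3, 2, 1, 4).
Answer: det⊕(C) = 62; verdict: NONSINGULAR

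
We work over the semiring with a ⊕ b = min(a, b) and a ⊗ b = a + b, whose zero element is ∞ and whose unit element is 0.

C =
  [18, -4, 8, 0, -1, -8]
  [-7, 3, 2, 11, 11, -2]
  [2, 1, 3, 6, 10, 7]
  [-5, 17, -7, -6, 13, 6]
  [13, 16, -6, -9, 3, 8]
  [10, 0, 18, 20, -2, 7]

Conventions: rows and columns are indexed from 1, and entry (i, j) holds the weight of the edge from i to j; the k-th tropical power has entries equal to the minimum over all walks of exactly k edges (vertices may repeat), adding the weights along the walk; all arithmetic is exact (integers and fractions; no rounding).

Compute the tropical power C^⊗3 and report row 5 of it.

C^⊗2:
  [-11, -8, -7, -10, -10, -6]
  [-4, -11, 1, -7, -8, -15]
  [-6, -2, -1, 0, 1, -6]
  [-11, -9, -13, -12, -6, -13]
  [-14, -5, -16, -15, 4, -3]
  [-7, 3, -8, -11, 1, -2]
C^⊗3:
  [-15, -15, -17, -19, -12, -19]
  [-18, -15, -14, -17, -17, -13]
  [-9, -10, -7, -8, -8, -14]
  [-17, -15, -19, -18, -15, -19]
  [-20, -18, -22, -21, -15, -22]
  [-16, -11, -18, -17, -8, -15]
Answer: row 5 of C^⊗3 = [-20, -18, -22, -21, -15, -22]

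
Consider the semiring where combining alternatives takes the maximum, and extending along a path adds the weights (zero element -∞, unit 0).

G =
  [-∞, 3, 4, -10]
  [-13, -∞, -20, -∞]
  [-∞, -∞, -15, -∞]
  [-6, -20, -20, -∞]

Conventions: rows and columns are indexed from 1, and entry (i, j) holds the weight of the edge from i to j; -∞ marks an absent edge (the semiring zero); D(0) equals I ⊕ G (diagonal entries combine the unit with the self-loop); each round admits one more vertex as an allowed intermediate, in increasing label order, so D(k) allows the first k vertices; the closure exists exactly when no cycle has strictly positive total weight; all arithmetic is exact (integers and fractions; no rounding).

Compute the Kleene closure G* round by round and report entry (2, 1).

D(0):
  [0, 3, 4, -10]
  [-13, 0, -20, -∞]
  [-∞, -∞, 0, -∞]
  [-6, -20, -20, 0]
D(1):
  [0, 3, 4, -10]
  [-13, 0, -9, -23]
  [-∞, -∞, 0, -∞]
  [-6, -3, -2, 0]
D(2):
  [0, 3, 4, -10]
  [-13, 0, -9, -23]
  [-∞, -∞, 0, -∞]
  [-6, -3, -2, 0]
D(3):
  [0, 3, 4, -10]
  [-13, 0, -9, -23]
  [-∞, -∞, 0, -∞]
  [-6, -3, -2, 0]
D(4):
  [0, 3, 4, -10]
  [-13, 0, -9, -23]
  [-∞, -∞, 0, -∞]
  [-6, -3, -2, 0]
Answer: G*[2][1] = -13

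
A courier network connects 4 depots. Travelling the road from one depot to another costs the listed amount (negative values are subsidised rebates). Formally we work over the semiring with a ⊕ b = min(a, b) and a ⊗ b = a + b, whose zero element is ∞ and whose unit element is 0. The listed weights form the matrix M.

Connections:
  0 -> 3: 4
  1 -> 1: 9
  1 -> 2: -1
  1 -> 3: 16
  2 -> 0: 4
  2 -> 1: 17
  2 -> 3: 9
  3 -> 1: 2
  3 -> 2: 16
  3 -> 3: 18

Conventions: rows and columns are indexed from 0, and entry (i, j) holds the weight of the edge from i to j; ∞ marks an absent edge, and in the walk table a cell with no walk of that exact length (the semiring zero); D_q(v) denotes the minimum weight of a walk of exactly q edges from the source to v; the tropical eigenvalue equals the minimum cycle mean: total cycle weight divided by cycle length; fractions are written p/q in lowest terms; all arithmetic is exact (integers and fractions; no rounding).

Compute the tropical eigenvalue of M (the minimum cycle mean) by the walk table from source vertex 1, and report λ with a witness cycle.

q=0: [∞, 0, ∞, ∞]
q=1: [∞, 9, -1, 16]
q=2: [3, 16, 8, 8]
q=3: [12, 10, 15, 7]
q=4: [19, 9, 9, 16]
Optimal cycle mean attained by: cycle 0->3->1->2->0, total 4 + 2 + (-1) + 4, length 4.
Answer: λ = 9/4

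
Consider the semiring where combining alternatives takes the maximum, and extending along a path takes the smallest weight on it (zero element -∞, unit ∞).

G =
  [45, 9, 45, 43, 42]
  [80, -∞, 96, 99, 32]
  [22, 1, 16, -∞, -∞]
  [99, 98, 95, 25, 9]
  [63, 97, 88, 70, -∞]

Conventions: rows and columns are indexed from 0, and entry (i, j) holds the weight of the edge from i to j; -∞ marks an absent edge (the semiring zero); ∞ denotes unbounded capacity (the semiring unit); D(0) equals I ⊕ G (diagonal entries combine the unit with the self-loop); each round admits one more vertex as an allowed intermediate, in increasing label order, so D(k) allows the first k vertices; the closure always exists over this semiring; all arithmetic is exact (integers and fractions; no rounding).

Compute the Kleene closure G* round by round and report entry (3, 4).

D(0):
  [∞, 9, 45, 43, 42]
  [80, ∞, 96, 99, 32]
  [22, 1, ∞, -∞, -∞]
  [99, 98, 95, ∞, 9]
  [63, 97, 88, 70, ∞]
D(1):
  [∞, 9, 45, 43, 42]
  [80, ∞, 96, 99, 42]
  [22, 9, ∞, 22, 22]
  [99, 98, 95, ∞, 42]
  [63, 97, 88, 70, ∞]
D(2):
  [∞, 9, 45, 43, 42]
  [80, ∞, 96, 99, 42]
  [22, 9, ∞, 22, 22]
  [99, 98, 96, ∞, 42]
  [80, 97, 96, 97, ∞]
D(3):
  [∞, 9, 45, 43, 42]
  [80, ∞, 96, 99, 42]
  [22, 9, ∞, 22, 22]
  [99, 98, 96, ∞, 42]
  [80, 97, 96, 97, ∞]
D(4):
  [∞, 43, 45, 43, 42]
  [99, ∞, 96, 99, 42]
  [22, 22, ∞, 22, 22]
  [99, 98, 96, ∞, 42]
  [97, 97, 96, 97, ∞]
D(5):
  [∞, 43, 45, 43, 42]
  [99, ∞, 96, 99, 42]
  [22, 22, ∞, 22, 22]
  [99, 98, 96, ∞, 42]
  [97, 97, 96, 97, ∞]
Answer: G*[3][4] = 42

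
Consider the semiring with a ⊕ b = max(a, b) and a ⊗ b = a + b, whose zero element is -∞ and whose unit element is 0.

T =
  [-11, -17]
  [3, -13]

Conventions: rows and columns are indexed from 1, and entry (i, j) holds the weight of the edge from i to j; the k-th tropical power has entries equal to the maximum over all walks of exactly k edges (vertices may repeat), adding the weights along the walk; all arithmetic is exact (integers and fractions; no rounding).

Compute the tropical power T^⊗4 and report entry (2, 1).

T^⊗2:
  [-14, -28]
  [-8, -14]
T^⊗3:
  [-25, -31]
  [-11, -25]
T^⊗4:
  [-28, -42]
  [-22, -28]
Key observation: the optimum is the walk 2->1->1->2->1, with weight 3 + (-11) + (-17) + 3 = -22.
Optimal value attained by: walk 2->1->1->2->1.
Answer: (T^⊗4)[2][1] = -22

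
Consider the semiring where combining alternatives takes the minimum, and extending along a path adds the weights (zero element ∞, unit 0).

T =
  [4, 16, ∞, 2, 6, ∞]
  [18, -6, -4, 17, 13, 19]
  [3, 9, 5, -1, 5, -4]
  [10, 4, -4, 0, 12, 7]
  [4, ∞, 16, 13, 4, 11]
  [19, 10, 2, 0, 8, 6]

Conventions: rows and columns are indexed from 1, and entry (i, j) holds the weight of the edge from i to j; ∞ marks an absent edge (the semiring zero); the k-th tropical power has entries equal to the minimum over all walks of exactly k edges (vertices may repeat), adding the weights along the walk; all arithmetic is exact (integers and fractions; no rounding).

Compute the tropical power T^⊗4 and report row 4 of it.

T^⊗2:
  [8, 6, -2, 2, 10, 9]
  [-1, -12, -10, -5, 1, -8]
  [7, 3, -5, -4, 4, 1]
  [-1, -2, -4, -5, 1, -8]
  [8, 17, 9, 6, 8, 12]
  [5, 4, -4, 0, 7, -2]
T^⊗3:
  [1, 0, -2, -3, 3, -6]
  [-7, -18, -16, -11, -5, -14]
  [-2, -3, -8, -6, 0, -9]
  [-1, -8, -9, -8, 0, -8]
  [12, 10, 2, 6, 12, 5]
  [-1, -2, -4, -5, 1, -8]
T^⊗4:
  [1, -6, -7, -6, 2, -6]
  [-13, -24, -22, -17, -11, -20]
  [-5, -9, -10, -9, -3, -12]
  [-6, -14, -12, -10, -4, -13]
  [5, 4, 2, 1, 7, -2]
  [-1, -8, -9, -8, 0, -8]
Answer: row 4 of T^⊗4 = [-6, -14, -12, -10, -4, -13]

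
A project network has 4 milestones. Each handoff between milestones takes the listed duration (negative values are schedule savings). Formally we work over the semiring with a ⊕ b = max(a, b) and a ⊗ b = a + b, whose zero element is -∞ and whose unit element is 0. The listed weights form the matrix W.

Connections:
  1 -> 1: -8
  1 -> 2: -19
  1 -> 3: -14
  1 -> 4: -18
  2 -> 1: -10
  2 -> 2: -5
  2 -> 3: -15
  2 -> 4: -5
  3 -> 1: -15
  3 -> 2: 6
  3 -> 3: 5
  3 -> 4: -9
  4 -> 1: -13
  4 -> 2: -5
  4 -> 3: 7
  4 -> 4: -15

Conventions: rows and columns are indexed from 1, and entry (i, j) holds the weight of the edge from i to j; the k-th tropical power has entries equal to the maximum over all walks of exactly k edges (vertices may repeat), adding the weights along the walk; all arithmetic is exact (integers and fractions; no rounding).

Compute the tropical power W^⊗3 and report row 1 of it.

W^⊗2:
  [-16, -8, -9, -23]
  [-15, -9, 2, -10]
  [-4, 11, 10, 1]
  [-8, 13, 12, -2]
W^⊗3:
  [-18, -3, -4, -13]
  [-13, 8, 7, -7]
  [1, 16, 15, 6]
  [3, 18, 17, 8]
Answer: row 1 of W^⊗3 = [-18, -3, -4, -13]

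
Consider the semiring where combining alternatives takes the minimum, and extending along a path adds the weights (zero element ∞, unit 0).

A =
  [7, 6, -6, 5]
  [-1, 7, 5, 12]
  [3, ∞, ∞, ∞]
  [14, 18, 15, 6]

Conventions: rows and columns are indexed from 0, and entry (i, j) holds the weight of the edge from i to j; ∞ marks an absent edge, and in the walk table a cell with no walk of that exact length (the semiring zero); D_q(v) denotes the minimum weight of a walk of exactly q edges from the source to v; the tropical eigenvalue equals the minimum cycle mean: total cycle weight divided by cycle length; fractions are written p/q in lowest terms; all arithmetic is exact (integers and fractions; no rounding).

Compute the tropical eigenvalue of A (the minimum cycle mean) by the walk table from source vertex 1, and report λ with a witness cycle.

q=0: [∞, 0, ∞, ∞]
q=1: [-1, 7, 5, 12]
q=2: [6, 5, -7, 4]
q=3: [-4, 12, 0, 10]
q=4: [3, 2, -10, 1]
Optimal cycle mean attained by: cycle 0->2->0, total (-6) + 3, length 2.
Answer: λ = -3/2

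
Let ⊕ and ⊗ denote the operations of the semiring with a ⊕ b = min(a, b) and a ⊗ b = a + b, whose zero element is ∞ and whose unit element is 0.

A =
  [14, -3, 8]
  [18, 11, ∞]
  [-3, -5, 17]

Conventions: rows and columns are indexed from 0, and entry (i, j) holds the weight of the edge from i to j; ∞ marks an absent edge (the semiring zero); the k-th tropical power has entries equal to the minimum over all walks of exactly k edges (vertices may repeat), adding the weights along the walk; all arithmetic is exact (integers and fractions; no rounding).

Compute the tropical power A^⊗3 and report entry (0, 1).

A^⊗2:
  [5, 3, 22]
  [29, 15, 26]
  [11, -6, 5]
A^⊗3:
  [19, 2, 13]
  [23, 21, 37]
  [2, 0, 19]
Key observation: the optimum is the walk 0->2->0->1, with weight 8 + (-3) + (-3) = 2.
Optimal value attained by: walk 0->2->0->1.
Answer: (A^⊗3)[0][1] = 2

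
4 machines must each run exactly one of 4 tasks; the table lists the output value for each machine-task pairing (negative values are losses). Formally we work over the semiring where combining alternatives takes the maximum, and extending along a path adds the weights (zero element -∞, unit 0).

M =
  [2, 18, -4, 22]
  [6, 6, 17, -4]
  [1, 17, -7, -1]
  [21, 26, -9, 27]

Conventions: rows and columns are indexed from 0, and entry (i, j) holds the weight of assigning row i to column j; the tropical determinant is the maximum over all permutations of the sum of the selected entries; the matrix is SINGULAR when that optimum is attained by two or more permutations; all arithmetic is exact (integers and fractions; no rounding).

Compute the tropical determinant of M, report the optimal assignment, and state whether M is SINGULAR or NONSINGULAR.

σ = (0, 1, 2, 3): 2 + 6 + (-7) + 27 = 28
σ = (0, 1, 3, 2): 2 + 6 + (-1) + (-9) = -2
σ = (0, 2, 1, 3): 2 + 17 + 17 + 27 = 63
σ = (0, 2, 3, 1): 2 + 17 + (-1) + 26 = 44
σ = (0, 3, 1, 2): 2 + (-4) + 17 + (-9) = 6
σ = (0, 3, 2, 1): 2 + (-4) + (-7) + 26 = 17
σ = (1, 0, 2, 3): 18 + 6 + (-7) + 27 = 44
σ = (1, 0, 3, 2): 18 + 6 + (-1) + (-9) = 14
σ = (1, 2, 0, 3): 18 + 17 + 1 + 27 = 63
σ = (1, 2, 3, 0): 18 + 17 + (-1) + 21 = 55
σ = (1, 3, 0, 2): 18 + (-4) + 1 + (-9) = 6
σ = (1, 3, 2, 0): 18 + (-4) + (-7) + 21 = 28
σ = (2, 0, 1, 3): (-4) + 6 + 17 + 27 = 46
σ = (2, 0, 3, 1): (-4) + 6 + (-1) + 26 = 27
σ = (2, 1, 0, 3): (-4) + 6 + 1 + 27 = 30
σ = (2, 1, 3, 0): (-4) + 6 + (-1) + 21 = 22
σ = (2, 3, 0, 1): (-4) + (-4) + 1 + 26 = 19
σ = (2, 3, 1, 0): (-4) + (-4) + 17 + 21 = 30
σ = (3, 0, 1, 2): 22 + 6 + 17 + (-9) = 36
σ = (3, 0, 2, 1): 22 + 6 + (-7) + 26 = 47
σ = (3, 1, 0, 2): 22 + 6 + 1 + (-9) = 20
σ = (3, 1, 2, 0): 22 + 6 + (-7) + 21 = 42
σ = (3, 2, 0, 1): 22 + 17 + 1 + 26 = 66
σ = (3, 2, 1, 0): 22 + 17 + 17 + 21 = 77
Optimal value attained by: σ = (3, 2, 1, 0).
Answer: det⊕(M) = 77; verdict: NONSINGULAR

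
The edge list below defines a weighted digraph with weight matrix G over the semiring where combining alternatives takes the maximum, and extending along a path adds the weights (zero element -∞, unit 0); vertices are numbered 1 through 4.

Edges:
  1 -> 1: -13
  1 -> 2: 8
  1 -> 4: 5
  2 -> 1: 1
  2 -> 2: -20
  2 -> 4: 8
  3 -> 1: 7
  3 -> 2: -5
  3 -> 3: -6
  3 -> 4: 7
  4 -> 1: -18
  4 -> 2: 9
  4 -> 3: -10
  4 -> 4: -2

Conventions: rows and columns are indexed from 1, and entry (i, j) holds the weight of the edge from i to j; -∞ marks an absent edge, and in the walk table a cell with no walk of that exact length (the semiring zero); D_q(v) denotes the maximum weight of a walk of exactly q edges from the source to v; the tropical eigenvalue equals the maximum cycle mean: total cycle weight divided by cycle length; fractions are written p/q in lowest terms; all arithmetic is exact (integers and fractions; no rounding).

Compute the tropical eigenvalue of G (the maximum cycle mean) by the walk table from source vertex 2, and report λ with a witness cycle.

q=0: [-∞, 0, -∞, -∞]
q=1: [1, -20, -∞, 8]
q=2: [-10, 17, -2, 6]
q=3: [18, 15, -4, 25]
q=4: [16, 34, 15, 23]
Optimal cycle mean attained by: cycle 2->4->2, total 8 + 9, length 2.
Answer: λ = 17/2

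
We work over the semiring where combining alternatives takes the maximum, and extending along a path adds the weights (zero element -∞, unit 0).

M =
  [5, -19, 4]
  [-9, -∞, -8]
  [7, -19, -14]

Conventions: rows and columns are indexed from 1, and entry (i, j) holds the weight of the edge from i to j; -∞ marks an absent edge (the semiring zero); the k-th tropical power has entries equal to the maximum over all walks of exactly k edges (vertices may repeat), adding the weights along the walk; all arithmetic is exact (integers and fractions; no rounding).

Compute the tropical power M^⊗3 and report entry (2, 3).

M^⊗2:
  [11, -14, 9]
  [-1, -27, -5]
  [12, -12, 11]
M^⊗3:
  [16, -8, 15]
  [4, -20, 3]
  [18, -7, 16]
Key observation: the optimum is the walk 2->3->1->3, with weight (-8) + 7 + 4 = 3.
Optimal value attained by: walk 2->3->1->3.
Answer: (M^⊗3)[2][3] = 3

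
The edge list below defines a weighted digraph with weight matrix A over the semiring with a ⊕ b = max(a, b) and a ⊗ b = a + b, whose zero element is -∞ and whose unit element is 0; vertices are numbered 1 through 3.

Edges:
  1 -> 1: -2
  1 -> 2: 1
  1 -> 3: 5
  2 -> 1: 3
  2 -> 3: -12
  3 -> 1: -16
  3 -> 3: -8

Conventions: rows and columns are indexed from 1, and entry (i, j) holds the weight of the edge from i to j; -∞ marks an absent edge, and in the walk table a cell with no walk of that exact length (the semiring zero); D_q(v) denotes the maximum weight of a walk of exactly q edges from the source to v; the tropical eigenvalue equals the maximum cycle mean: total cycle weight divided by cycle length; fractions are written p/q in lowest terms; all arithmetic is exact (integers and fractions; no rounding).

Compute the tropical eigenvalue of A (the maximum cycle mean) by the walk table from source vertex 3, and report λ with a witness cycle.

q=0: [-∞, -∞, 0]
q=1: [-16, -∞, -8]
q=2: [-18, -15, -11]
q=3: [-12, -17, -13]
Optimal cycle mean attained by: cycle 1->2->1, total 1 + 3, length 2.
Answer: λ = 2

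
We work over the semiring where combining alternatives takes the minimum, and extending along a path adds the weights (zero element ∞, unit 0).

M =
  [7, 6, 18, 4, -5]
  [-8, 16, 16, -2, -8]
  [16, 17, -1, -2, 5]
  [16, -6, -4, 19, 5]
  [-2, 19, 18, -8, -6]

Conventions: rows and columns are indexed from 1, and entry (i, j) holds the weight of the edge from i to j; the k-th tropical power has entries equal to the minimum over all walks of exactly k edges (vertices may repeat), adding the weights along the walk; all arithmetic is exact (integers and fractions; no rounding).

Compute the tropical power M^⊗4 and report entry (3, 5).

M^⊗2:
  [-7, -2, 0, -13, -11]
  [-10, -8, -6, -16, -14]
  [3, -8, -6, -3, -1]
  [-14, 10, -5, -8, -14]
  [-8, -14, -12, -14, -12]
M^⊗3:
  [-13, -19, -17, -19, -17]
  [-16, -22, -20, -22, -20]
  [-16, -9, -7, -10, -16]
  [-16, -14, -12, -22, -20]
  [-22, -20, -18, -20, -22]
M^⊗4:
  [-27, -25, -23, -25, -27]
  [-30, -28, -26, -28, -30]
  [-18, -16, -14, -24, -22]
  [-22, -28, -26, -28, -26]
  [-28, -26, -24, -30, -28]
Key observation: the optimum is the walk 3->4->2->5->5, with weight (-2) + (-6) + (-8) + (-6) = -22.
Optimal value attained by: walk 3->4->2->5->5.
Answer: (M^⊗4)[3][5] = -22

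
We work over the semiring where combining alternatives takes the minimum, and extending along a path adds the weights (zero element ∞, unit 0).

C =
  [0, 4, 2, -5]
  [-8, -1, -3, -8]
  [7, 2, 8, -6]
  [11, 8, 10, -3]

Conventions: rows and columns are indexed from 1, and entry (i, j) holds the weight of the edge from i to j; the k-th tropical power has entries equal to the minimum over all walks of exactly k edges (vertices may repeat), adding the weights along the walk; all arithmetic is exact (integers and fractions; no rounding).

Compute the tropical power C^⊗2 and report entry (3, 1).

C^⊗2:
  [-4, 3, 1, -8]
  [-9, -4, -6, -13]
  [-6, 1, -1, -9]
  [0, 5, 5, -6]
Key observation: the optimum is the walk 3->2->1, with weight 2 + (-8) = -6.
Optimal value attained by: walk 3->2->1.
Answer: (C^⊗2)[3][1] = -6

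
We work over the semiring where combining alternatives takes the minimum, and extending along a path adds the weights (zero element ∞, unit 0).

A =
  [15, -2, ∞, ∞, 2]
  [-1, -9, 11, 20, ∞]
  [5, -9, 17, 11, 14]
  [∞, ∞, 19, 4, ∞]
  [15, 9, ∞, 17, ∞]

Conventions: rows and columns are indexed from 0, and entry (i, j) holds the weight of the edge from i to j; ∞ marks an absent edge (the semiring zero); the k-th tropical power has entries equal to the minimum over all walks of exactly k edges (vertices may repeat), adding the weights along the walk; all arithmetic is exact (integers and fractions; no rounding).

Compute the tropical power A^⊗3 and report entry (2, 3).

A^⊗2:
  [-3, -11, 9, 18, 17]
  [-10, -18, 2, 11, 1]
  [-10, -18, 2, 11, 7]
  [24, 10, 23, 8, 33]
  [8, 0, 20, 21, 17]
A^⊗3:
  [-12, -20, 0, 9, -1]
  [-19, -27, -7, 2, -8]
  [-19, -27, -7, 2, -8]
  [9, 1, 21, 12, 26]
  [-1, -9, 11, 20, 10]
Key observation: the optimum is the walk 2->1->1->3, with weight (-9) + (-9) + 20 = 2.
Optimal value attained by: walk 2->1->1->3.
Answer: (A^⊗3)[2][3] = 2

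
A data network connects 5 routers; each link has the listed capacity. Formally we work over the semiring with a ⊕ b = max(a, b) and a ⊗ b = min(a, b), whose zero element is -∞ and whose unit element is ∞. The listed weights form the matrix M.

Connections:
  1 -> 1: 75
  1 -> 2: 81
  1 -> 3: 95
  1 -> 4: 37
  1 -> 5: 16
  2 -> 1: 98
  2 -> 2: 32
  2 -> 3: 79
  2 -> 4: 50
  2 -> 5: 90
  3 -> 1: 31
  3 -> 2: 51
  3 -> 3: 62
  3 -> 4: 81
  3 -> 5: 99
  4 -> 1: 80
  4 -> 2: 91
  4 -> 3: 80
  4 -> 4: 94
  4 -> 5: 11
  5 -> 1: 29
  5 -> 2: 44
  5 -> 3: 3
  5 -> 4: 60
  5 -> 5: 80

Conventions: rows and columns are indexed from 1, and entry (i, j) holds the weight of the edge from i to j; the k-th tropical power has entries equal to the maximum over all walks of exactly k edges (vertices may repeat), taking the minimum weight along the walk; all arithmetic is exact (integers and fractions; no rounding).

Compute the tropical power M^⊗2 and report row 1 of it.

M^⊗2:
  [81, 75, 79, 81, 95]
  [75, 81, 95, 79, 80]
  [80, 81, 80, 81, 80]
  [91, 91, 80, 94, 90]
  [60, 60, 60, 60, 80]
Answer: row 1 of M^⊗2 = [81, 75, 79, 81, 95]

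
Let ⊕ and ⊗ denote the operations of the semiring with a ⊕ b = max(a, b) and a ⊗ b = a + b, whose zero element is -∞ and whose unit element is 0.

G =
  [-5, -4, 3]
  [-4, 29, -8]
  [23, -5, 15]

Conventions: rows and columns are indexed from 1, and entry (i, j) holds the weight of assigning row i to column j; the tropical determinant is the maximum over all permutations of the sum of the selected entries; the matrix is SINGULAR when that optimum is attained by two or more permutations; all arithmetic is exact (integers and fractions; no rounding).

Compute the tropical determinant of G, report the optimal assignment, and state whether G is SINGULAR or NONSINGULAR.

σ = (1, 2, 3): (-5) + 29 + 15 = 39
σ = (1, 3, 2): (-5) + (-8) + (-5) = -18
σ = (2, 1, 3): (-4) + (-4) + 15 = 7
σ = (2, 3, 1): (-4) + (-8) + 23 = 11
σ = (3, 1, 2): 3 + (-4) + (-5) = -6
σ = (3, 2, 1): 3 + 29 + 23 = 55
Optimal value attained by: σ = (3, 2, 1).
Answer: det⊕(G) = 55; verdict: NONSINGULAR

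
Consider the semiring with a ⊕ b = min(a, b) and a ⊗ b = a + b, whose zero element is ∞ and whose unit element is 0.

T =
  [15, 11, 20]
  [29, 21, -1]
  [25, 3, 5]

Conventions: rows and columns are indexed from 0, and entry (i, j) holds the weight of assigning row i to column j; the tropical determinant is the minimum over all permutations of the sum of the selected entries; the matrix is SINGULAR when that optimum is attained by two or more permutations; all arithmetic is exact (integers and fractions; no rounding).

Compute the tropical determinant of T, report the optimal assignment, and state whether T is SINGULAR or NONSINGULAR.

σ = (0, 1, 2): 15 + 21 + 5 = 41
σ = (0, 2, 1): 15 + (-1) + 3 = 17
σ = (1, 0, 2): 11 + 29 + 5 = 45
σ = (1, 2, 0): 11 + (-1) + 25 = 35
σ = (2, 0, 1): 20 + 29 + 3 = 52
σ = (2, 1, 0): 20 + 21 + 25 = 66
Optimal value attained by: σ = (0, 2, 1).
Answer: det⊕(T) = 17; verdict: NONSINGULAR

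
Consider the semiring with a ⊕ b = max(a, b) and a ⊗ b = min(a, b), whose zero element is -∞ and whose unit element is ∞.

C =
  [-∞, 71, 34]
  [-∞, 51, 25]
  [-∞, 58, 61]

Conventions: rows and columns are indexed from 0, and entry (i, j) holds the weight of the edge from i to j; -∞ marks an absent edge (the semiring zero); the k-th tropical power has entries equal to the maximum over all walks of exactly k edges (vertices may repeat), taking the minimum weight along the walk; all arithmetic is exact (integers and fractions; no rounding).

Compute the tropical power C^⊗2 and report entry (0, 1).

C^⊗2:
  [-∞, 51, 34]
  [-∞, 51, 25]
  [-∞, 58, 61]
Key observation: the optimum is the walk 0->1->1, with weight 71 min 51 = 51.
Optimal value attained by: walk 0->1->1.
Answer: (C^⊗2)[0][1] = 51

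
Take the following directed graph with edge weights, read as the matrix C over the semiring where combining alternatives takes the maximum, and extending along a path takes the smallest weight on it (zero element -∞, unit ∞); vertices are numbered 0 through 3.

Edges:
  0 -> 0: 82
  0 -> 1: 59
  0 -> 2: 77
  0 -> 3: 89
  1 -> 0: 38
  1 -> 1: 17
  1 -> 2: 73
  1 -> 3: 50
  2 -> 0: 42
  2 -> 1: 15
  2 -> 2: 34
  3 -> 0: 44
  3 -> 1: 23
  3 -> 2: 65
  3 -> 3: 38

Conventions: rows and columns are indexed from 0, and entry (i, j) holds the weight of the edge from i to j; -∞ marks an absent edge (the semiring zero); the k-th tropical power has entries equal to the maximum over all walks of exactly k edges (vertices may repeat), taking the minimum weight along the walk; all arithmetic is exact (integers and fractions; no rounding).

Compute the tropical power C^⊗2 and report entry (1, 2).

C^⊗2:
  [82, 59, 77, 82]
  [44, 38, 50, 38]
  [42, 42, 42, 42]
  [44, 44, 44, 44]
Key observation: the optimum is the walk 1->3->2, with weight 50 min 65 = 50.
Optimal value attained by: walk 1->3->2.
Answer: (C^⊗2)[1][2] = 50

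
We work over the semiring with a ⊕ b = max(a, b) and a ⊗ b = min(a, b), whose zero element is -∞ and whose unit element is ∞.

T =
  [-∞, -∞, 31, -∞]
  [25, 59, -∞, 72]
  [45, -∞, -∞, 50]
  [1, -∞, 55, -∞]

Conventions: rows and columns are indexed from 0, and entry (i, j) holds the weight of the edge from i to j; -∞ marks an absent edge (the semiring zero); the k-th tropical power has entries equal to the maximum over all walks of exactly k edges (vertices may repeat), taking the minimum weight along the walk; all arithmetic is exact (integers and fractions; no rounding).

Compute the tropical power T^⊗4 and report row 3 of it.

T^⊗2:
  [31, -∞, -∞, 31]
  [25, 59, 55, 59]
  [1, -∞, 50, -∞]
  [45, -∞, 1, 50]
T^⊗3:
  [1, -∞, 31, -∞]
  [45, 59, 55, 59]
  [45, -∞, 1, 50]
  [1, -∞, 50, 1]
T^⊗4:
  [31, -∞, 1, 31]
  [45, 59, 55, 59]
  [1, -∞, 50, 1]
  [45, -∞, 1, 50]
Answer: row 3 of T^⊗4 = [45, -∞, 1, 50]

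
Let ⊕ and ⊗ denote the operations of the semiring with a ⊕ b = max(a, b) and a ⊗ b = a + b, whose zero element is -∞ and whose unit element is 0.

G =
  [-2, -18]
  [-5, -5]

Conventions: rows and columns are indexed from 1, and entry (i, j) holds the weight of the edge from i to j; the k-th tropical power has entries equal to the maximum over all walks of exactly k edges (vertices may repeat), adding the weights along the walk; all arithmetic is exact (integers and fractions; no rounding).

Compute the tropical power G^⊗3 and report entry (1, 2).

G^⊗2:
  [-4, -20]
  [-7, -10]
G^⊗3:
  [-6, -22]
  [-9, -15]
Key observation: the optimum is the walk 1->1->1->2, with weight (-2) + (-2) + (-18) = -22.
Optimal value attained by: walk 1->1->1->2.
Answer: (G^⊗3)[1][2] = -22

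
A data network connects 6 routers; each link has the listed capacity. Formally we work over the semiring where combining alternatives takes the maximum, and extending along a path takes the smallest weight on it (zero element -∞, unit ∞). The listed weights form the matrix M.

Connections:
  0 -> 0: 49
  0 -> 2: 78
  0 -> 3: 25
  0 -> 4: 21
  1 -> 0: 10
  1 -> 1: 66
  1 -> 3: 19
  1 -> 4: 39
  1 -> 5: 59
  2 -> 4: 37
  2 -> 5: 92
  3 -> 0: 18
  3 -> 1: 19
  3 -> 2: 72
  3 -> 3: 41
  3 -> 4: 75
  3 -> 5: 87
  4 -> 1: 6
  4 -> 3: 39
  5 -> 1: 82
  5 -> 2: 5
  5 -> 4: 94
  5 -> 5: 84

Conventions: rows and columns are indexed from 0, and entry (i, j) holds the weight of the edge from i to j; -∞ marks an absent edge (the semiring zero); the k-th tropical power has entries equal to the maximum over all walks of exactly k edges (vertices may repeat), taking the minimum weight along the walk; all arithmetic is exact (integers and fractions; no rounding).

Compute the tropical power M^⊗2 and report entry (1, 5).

M^⊗2:
  [49, 19, 49, 25, 37, 78]
  [18, 66, 19, 39, 59, 59]
  [-∞, 82, 5, 37, 92, 84]
  [18, 82, 41, 41, 87, 84]
  [18, 19, 39, 39, 39, 39]
  [10, 82, 5, 39, 84, 84]
Key observation: the optimum is the walk 1->1->5, with weight 66 min 59 = 59.
Optimal value attained by: walk 1->1->5.
Answer: (M^⊗2)[1][5] = 59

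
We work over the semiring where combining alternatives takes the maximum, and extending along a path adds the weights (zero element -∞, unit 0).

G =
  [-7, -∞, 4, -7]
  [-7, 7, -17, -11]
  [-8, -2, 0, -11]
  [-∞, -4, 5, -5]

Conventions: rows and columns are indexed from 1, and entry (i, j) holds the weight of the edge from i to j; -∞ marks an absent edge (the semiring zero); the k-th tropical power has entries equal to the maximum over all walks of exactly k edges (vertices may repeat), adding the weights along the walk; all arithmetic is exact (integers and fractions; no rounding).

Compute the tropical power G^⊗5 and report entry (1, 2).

G^⊗2:
  [-4, 2, 4, -7]
  [0, 14, -3, -4]
  [-8, 5, 0, -11]
  [-3, 3, 5, -6]
G^⊗3:
  [-4, 9, 4, -7]
  [7, 21, 4, 3]
  [-2, 12, 0, -6]
  [-3, 10, 5, -6]
G^⊗4:
  [2, 16, 4, -2]
  [14, 28, 11, 10]
  [5, 19, 2, 1]
  [3, 17, 5, -1]
G^⊗5:
  [9, 23, 6, 5]
  [21, 35, 18, 17]
  [12, 26, 9, 8]
  [10, 24, 7, 6]
Key observation: the optimum is the walk 1->3->2->2->2->2, with weight 4 + (-2) + 7 + 7 + 7 = 23.
Optimal value attained by: walk 1->3->2->2->2->2.
Answer: (G^⊗5)[1][2] = 23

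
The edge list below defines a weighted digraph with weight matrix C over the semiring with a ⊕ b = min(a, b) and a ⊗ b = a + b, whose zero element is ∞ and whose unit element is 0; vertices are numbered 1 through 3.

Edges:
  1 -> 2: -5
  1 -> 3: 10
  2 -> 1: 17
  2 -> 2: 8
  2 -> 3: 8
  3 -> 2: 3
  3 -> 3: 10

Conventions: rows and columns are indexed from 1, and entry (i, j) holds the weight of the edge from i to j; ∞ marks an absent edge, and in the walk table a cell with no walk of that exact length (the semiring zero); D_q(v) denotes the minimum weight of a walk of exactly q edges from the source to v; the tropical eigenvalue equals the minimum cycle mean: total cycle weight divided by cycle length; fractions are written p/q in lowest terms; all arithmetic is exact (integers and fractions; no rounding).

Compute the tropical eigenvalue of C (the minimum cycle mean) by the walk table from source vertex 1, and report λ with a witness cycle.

q=0: [0, ∞, ∞]
q=1: [∞, -5, 10]
q=2: [12, 3, 3]
q=3: [20, 6, 11]
Optimal cycle mean attained by: cycle 2->3->2, total 8 + 3, length 2.
Answer: λ = 11/2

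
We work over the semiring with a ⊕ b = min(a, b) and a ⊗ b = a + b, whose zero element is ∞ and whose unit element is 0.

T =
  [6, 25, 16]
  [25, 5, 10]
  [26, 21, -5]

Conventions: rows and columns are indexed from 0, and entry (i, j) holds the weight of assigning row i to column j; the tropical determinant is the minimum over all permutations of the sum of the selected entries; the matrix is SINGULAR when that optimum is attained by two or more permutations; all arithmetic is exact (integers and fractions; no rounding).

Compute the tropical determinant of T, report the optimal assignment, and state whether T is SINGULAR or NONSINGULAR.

σ = (0, 1, 2): 6 + 5 + (-5) = 6
σ = (0, 2, 1): 6 + 10 + 21 = 37
σ = (1, 0, 2): 25 + 25 + (-5) = 45
σ = (1, 2, 0): 25 + 10 + 26 = 61
σ = (2, 0, 1): 16 + 25 + 21 = 62
σ = (2, 1, 0): 16 + 5 + 26 = 47
Optimal value attained by: σ = (0, 1, 2).
Answer: det⊕(T) = 6; verdict: NONSINGULAR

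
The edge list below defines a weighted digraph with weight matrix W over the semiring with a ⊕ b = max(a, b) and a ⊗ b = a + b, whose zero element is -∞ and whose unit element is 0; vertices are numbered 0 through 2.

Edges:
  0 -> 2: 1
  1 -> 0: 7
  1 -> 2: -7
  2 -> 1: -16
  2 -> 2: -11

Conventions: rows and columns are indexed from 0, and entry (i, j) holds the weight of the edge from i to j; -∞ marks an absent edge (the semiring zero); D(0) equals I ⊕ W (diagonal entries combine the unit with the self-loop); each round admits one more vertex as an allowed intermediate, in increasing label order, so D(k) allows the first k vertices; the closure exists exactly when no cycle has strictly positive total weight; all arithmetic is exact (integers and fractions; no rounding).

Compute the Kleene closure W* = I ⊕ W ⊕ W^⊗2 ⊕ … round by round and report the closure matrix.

D(0):
  [0, -∞, 1]
  [7, 0, -7]
  [-∞, -16, 0]
D(1):
  [0, -∞, 1]
  [7, 0, 8]
  [-∞, -16, 0]
D(2):
  [0, -∞, 1]
  [7, 0, 8]
  [-9, -16, 0]
D(3):
  [0, -15, 1]
  [7, 0, 8]
  [-9, -16, 0]
Answer: W* = [[0, -15, 1], [7, 0, 8], [-9, -16, 0]]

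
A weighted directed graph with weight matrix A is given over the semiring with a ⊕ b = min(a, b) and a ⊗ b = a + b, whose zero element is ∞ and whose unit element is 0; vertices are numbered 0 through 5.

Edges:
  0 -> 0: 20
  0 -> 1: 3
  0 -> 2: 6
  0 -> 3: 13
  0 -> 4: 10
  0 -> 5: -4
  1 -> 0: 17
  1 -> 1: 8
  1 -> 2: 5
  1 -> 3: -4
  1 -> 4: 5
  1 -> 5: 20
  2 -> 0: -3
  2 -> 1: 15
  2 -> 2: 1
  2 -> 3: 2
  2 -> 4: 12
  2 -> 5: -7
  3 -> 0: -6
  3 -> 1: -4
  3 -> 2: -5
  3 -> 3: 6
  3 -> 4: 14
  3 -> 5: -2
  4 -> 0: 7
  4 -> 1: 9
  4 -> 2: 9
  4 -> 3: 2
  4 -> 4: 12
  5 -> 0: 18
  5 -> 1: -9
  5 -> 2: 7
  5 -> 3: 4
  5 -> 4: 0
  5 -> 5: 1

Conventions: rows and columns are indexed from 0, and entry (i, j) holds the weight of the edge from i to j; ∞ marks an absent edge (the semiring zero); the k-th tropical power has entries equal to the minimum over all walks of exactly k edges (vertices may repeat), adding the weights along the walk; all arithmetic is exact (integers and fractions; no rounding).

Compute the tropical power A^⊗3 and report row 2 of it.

A^⊗2:
  [3, -13, 3, -1, -4, -3]
  [-10, -8, -9, 2, 10, -6]
  [-4, -16, -3, -3, -7, -7]
  [-8, -11, -4, -8, -2, -12]
  [-4, -2, -3, 5, 14, 0]
  [-2, -8, -4, -13, -4, 0]
A^⊗3:
  [-7, -12, -8, -17, -8, -4]
  [-12, -15, -8, -12, -6, -16]
  [-9, -16, -11, -20, -11, -10]
  [-14, -21, -13, -15, -12, -12]
  [-6, -9, -2, -6, 0, -10]
  [-19, -17, -18, -12, -3, -15]
Answer: row 2 of A^⊗3 = [-9, -16, -11, -20, -11, -10]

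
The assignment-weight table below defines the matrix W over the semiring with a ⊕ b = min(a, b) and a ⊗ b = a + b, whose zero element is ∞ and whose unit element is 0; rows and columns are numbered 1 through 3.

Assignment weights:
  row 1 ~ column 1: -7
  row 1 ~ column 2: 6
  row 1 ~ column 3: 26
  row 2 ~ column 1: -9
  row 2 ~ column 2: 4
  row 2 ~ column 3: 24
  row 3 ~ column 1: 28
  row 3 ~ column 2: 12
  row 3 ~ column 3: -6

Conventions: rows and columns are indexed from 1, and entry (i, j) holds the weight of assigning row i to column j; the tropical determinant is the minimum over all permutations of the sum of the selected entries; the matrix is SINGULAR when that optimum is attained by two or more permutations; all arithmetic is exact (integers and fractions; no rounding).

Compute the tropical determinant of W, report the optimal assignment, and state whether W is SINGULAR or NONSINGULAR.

σ = (1, 2, 3): (-7) + 4 + (-6) = -9
σ = (1, 3, 2): (-7) + 24 + 12 = 29
σ = (2, 1, 3): 6 + (-9) + (-6) = -9
σ = (2, 3, 1): 6 + 24 + 28 = 58
σ = (3, 1, 2): 26 + (-9) + 12 = 29
σ = (3, 2, 1): 26 + 4 + 28 = 58
Optimal value attained by: σ = (1, 2, 3).
Answer: det⊕(W) = -9; verdict: SINGULAR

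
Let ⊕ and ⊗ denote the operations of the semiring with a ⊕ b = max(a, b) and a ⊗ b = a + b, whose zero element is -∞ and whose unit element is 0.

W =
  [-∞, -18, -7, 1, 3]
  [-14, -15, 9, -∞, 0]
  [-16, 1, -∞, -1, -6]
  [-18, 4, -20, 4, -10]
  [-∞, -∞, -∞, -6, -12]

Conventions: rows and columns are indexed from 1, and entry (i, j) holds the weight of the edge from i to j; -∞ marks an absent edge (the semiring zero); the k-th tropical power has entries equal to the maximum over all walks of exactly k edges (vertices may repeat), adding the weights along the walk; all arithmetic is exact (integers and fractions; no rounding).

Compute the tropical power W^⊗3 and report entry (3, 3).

W^⊗2:
  [-17, 5, -9, 5, -9]
  [-7, 10, -6, 8, 3]
  [-13, 3, 10, 3, 1]
  [-10, 8, 13, 8, 4]
  [-24, -2, -26, -2, -16]
W^⊗3:
  [-9, 9, 14, 9, 5]
  [-4, 12, 19, 12, 10]
  [-6, 11, 12, 9, 4]
  [-3, 14, 17, 12, 8]
  [-16, 2, 7, 2, -2]
Key observation: the optimum is the walk 3->4->2->3, with weight (-1) + 4 + 9 = 12.
Optimal value attained by: walk 3->4->2->3.
Answer: (W^⊗3)[3][3] = 12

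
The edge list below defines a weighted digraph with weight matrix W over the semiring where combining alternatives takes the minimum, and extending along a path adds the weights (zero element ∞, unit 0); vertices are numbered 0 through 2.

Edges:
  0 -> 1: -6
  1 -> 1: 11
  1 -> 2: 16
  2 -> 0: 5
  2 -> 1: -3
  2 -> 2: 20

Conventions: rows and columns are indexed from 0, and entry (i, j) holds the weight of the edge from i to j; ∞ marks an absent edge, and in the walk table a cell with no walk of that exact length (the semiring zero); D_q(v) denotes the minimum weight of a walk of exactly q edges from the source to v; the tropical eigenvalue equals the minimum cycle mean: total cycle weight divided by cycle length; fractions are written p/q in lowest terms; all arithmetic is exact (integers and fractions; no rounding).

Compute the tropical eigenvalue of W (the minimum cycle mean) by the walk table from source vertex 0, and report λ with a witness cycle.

q=0: [0, ∞, ∞]
q=1: [∞, -6, ∞]
q=2: [∞, 5, 10]
q=3: [15, 7, 21]
Optimal cycle mean attained by: cycle 0->1->2->0, total (-6) + 16 + 5, length 3.
Answer: λ = 5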